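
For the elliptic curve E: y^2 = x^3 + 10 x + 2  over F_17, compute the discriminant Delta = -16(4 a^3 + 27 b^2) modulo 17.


4 a^3 + 27 b^2 = 4*10^3 + 27*2^2 = 4000 + 108 = 4108
Delta = -16 * (4108) = -65728
Delta mod 17 = 11

Delta = 11 (mod 17)


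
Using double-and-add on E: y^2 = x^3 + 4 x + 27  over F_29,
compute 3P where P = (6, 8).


k = 3 = 11_2 (binary, LSB first: 11)
Double-and-add from P = (6, 8):
  bit 0 = 1: acc = O + (6, 8) = (6, 8)
  bit 1 = 1: acc = (6, 8) + (8, 7) = (8, 22)

3P = (8, 22)


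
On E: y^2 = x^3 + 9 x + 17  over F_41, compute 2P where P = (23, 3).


Doubling: s = (3 x1^2 + a) / (2 y1)
s = (3*23^2 + 9) / (2*3) mod 41 = 20
x3 = s^2 - 2 x1 mod 41 = 20^2 - 2*23 = 26
y3 = s (x1 - x3) - y1 mod 41 = 20 * (23 - 26) - 3 = 19

2P = (26, 19)


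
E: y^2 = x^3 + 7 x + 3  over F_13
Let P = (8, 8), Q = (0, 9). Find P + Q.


P != Q, so use the chord formula.
s = (y2 - y1) / (x2 - x1) = (1) / (5) mod 13 = 8
x3 = s^2 - x1 - x2 mod 13 = 8^2 - 8 - 0 = 4
y3 = s (x1 - x3) - y1 mod 13 = 8 * (8 - 4) - 8 = 11

P + Q = (4, 11)


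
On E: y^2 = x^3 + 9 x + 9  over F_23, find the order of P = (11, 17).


Compute successive multiples of P until we hit O:
  1P = (11, 17)
  2P = (19, 1)
  3P = (20, 1)
  4P = (21, 11)
  5P = (7, 22)
  6P = (8, 8)
  7P = (13, 0)
  8P = (8, 15)
  ... (continuing to 14P)
  14P = O

ord(P) = 14


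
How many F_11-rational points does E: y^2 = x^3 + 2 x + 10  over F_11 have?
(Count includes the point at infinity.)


For each x in F_11, count y with y^2 = x^3 + 2 x + 10 mod 11:
  x = 2: RHS = 0, y in [0]  -> 1 point(s)
  x = 4: RHS = 5, y in [4, 7]  -> 2 point(s)
  x = 7: RHS = 4, y in [2, 9]  -> 2 point(s)
  x = 9: RHS = 9, y in [3, 8]  -> 2 point(s)
Affine points: 7. Add the point at infinity: total = 8.

#E(F_11) = 8


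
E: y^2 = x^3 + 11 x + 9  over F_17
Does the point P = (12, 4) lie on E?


Check whether y^2 = x^3 + 11 x + 9 (mod 17) for (x, y) = (12, 4).
LHS: y^2 = 4^2 mod 17 = 16
RHS: x^3 + 11 x + 9 = 12^3 + 11*12 + 9 mod 17 = 16
LHS = RHS

Yes, on the curve


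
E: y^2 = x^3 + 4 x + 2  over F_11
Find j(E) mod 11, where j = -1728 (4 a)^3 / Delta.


Delta = -16(4 a^3 + 27 b^2) mod 11 = 6
-1728 * (4 a)^3 = -1728 * (4*4)^3 mod 11 = 7
j = 7 * 6^(-1) mod 11 = 3

j = 3 (mod 11)


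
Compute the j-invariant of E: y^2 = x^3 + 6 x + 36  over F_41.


Delta = -16(4 a^3 + 27 b^2) mod 41 = 17
-1728 * (4 a)^3 = -1728 * (4*6)^3 mod 41 = 40
j = 40 * 17^(-1) mod 41 = 12

j = 12 (mod 41)


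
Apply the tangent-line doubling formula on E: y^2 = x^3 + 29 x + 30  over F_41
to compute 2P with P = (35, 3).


Doubling: s = (3 x1^2 + a) / (2 y1)
s = (3*35^2 + 29) / (2*3) mod 41 = 16
x3 = s^2 - 2 x1 mod 41 = 16^2 - 2*35 = 22
y3 = s (x1 - x3) - y1 mod 41 = 16 * (35 - 22) - 3 = 0

2P = (22, 0)


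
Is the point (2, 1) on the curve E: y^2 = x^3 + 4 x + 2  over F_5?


Check whether y^2 = x^3 + 4 x + 2 (mod 5) for (x, y) = (2, 1).
LHS: y^2 = 1^2 mod 5 = 1
RHS: x^3 + 4 x + 2 = 2^3 + 4*2 + 2 mod 5 = 3
LHS != RHS

No, not on the curve


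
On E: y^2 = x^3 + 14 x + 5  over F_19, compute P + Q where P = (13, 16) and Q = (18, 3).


P != Q, so use the chord formula.
s = (y2 - y1) / (x2 - x1) = (6) / (5) mod 19 = 5
x3 = s^2 - x1 - x2 mod 19 = 5^2 - 13 - 18 = 13
y3 = s (x1 - x3) - y1 mod 19 = 5 * (13 - 13) - 16 = 3

P + Q = (13, 3)


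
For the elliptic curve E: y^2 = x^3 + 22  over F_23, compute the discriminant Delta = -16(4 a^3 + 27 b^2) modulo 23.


4 a^3 + 27 b^2 = 4*0^3 + 27*22^2 = 0 + 13068 = 13068
Delta = -16 * (13068) = -209088
Delta mod 23 = 5

Delta = 5 (mod 23)


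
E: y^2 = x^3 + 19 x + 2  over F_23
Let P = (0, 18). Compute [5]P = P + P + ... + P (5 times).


k = 5 = 101_2 (binary, LSB first: 101)
Double-and-add from P = (0, 18):
  bit 0 = 1: acc = O + (0, 18) = (0, 18)
  bit 1 = 0: acc unchanged = (0, 18)
  bit 2 = 1: acc = (0, 18) + (4, 2) = (12, 7)

5P = (12, 7)


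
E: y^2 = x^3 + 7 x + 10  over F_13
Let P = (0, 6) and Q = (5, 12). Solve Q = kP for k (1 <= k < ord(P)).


Enumerate multiples of P until we hit Q = (5, 12):
  1P = (0, 6)
  2P = (10, 12)
  3P = (7, 8)
  4P = (9, 10)
  5P = (5, 12)
Match found at i = 5.

k = 5


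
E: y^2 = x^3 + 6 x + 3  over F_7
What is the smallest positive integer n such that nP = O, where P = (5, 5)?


Compute successive multiples of P until we hit O:
  1P = (5, 5)
  2P = (5, 2)
  3P = O

ord(P) = 3


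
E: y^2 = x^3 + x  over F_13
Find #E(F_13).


For each x in F_13, count y with y^2 = x^3 + 1 x + 0 mod 13:
  x = 0: RHS = 0, y in [0]  -> 1 point(s)
  x = 2: RHS = 10, y in [6, 7]  -> 2 point(s)
  x = 3: RHS = 4, y in [2, 11]  -> 2 point(s)
  x = 4: RHS = 3, y in [4, 9]  -> 2 point(s)
  x = 5: RHS = 0, y in [0]  -> 1 point(s)
  x = 6: RHS = 1, y in [1, 12]  -> 2 point(s)
  x = 7: RHS = 12, y in [5, 8]  -> 2 point(s)
  x = 8: RHS = 0, y in [0]  -> 1 point(s)
  x = 9: RHS = 10, y in [6, 7]  -> 2 point(s)
  x = 10: RHS = 9, y in [3, 10]  -> 2 point(s)
  x = 11: RHS = 3, y in [4, 9]  -> 2 point(s)
Affine points: 19. Add the point at infinity: total = 20.

#E(F_13) = 20


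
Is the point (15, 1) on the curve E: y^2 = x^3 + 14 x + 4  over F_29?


Check whether y^2 = x^3 + 14 x + 4 (mod 29) for (x, y) = (15, 1).
LHS: y^2 = 1^2 mod 29 = 1
RHS: x^3 + 14 x + 4 = 15^3 + 14*15 + 4 mod 29 = 22
LHS != RHS

No, not on the curve


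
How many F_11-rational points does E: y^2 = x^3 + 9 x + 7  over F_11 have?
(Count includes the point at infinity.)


For each x in F_11, count y with y^2 = x^3 + 9 x + 7 mod 11:
  x = 2: RHS = 0, y in [0]  -> 1 point(s)
  x = 5: RHS = 1, y in [1, 10]  -> 2 point(s)
  x = 9: RHS = 3, y in [5, 6]  -> 2 point(s)
Affine points: 5. Add the point at infinity: total = 6.

#E(F_11) = 6


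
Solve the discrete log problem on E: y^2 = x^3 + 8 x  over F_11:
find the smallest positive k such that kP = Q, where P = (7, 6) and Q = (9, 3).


Enumerate multiples of P until we hit Q = (9, 3):
  1P = (7, 6)
  2P = (9, 3)
Match found at i = 2.

k = 2


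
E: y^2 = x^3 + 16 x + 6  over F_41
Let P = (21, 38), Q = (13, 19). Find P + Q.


P != Q, so use the chord formula.
s = (y2 - y1) / (x2 - x1) = (22) / (33) mod 41 = 28
x3 = s^2 - x1 - x2 mod 41 = 28^2 - 21 - 13 = 12
y3 = s (x1 - x3) - y1 mod 41 = 28 * (21 - 12) - 38 = 9

P + Q = (12, 9)


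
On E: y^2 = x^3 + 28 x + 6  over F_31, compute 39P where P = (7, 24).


k = 39 = 100111_2 (binary, LSB first: 111001)
Double-and-add from P = (7, 24):
  bit 0 = 1: acc = O + (7, 24) = (7, 24)
  bit 1 = 1: acc = (7, 24) + (26, 12) = (30, 15)
  bit 2 = 1: acc = (30, 15) + (19, 9) = (1, 29)
  bit 3 = 0: acc unchanged = (1, 29)
  bit 4 = 0: acc unchanged = (1, 29)
  bit 5 = 1: acc = (1, 29) + (6, 7) = (26, 19)

39P = (26, 19)


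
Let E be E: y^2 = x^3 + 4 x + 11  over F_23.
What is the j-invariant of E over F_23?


Delta = -16(4 a^3 + 27 b^2) mod 23 = 5
-1728 * (4 a)^3 = -1728 * (4*4)^3 mod 23 = 17
j = 17 * 5^(-1) mod 23 = 8

j = 8 (mod 23)


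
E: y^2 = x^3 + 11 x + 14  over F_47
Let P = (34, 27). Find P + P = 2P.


Doubling: s = (3 x1^2 + a) / (2 y1)
s = (3*34^2 + 11) / (2*27) mod 47 = 27
x3 = s^2 - 2 x1 mod 47 = 27^2 - 2*34 = 3
y3 = s (x1 - x3) - y1 mod 47 = 27 * (34 - 3) - 27 = 11

2P = (3, 11)


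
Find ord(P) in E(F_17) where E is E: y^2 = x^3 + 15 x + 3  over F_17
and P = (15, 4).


Compute successive multiples of P until we hit O:
  1P = (15, 4)
  2P = (13, 7)
  3P = (4, 5)
  4P = (7, 3)
  5P = (16, 15)
  6P = (5, 4)
  7P = (14, 13)
  8P = (1, 6)
  ... (continuing to 18P)
  18P = O

ord(P) = 18


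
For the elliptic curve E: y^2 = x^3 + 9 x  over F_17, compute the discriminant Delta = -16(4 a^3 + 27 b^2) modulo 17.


4 a^3 + 27 b^2 = 4*9^3 + 27*0^2 = 2916 + 0 = 2916
Delta = -16 * (2916) = -46656
Delta mod 17 = 9

Delta = 9 (mod 17)


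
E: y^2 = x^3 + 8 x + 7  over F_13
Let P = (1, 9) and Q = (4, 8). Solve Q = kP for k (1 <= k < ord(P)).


Enumerate multiples of P until we hit Q = (4, 8):
  1P = (1, 9)
  2P = (7, 9)
  3P = (5, 4)
  4P = (11, 10)
  5P = (4, 5)
  6P = (4, 8)
Match found at i = 6.

k = 6


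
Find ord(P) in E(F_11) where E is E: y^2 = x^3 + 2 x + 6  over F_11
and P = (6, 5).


Compute successive multiples of P until we hit O:
  1P = (6, 5)
  2P = (10, 6)
  3P = (4, 1)
  4P = (5, 8)
  5P = (9, 4)
  6P = (1, 8)
  7P = (7, 0)
  8P = (1, 3)
  ... (continuing to 14P)
  14P = O

ord(P) = 14


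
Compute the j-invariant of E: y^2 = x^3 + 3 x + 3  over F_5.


Delta = -16(4 a^3 + 27 b^2) mod 5 = 4
-1728 * (4 a)^3 = -1728 * (4*3)^3 mod 5 = 1
j = 1 * 4^(-1) mod 5 = 4

j = 4 (mod 5)


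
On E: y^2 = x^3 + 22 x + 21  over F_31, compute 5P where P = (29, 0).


k = 5 = 101_2 (binary, LSB first: 101)
Double-and-add from P = (29, 0):
  bit 0 = 1: acc = O + (29, 0) = (29, 0)
  bit 1 = 0: acc unchanged = (29, 0)
  bit 2 = 1: acc = (29, 0) + O = (29, 0)

5P = (29, 0)


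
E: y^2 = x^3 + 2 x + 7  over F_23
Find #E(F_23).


For each x in F_23, count y with y^2 = x^3 + 2 x + 7 mod 23:
  x = 5: RHS = 4, y in [2, 21]  -> 2 point(s)
  x = 8: RHS = 6, y in [11, 12]  -> 2 point(s)
  x = 9: RHS = 18, y in [8, 15]  -> 2 point(s)
  x = 11: RHS = 3, y in [7, 16]  -> 2 point(s)
  x = 15: RHS = 8, y in [10, 13]  -> 2 point(s)
  x = 16: RHS = 18, y in [8, 15]  -> 2 point(s)
  x = 17: RHS = 9, y in [3, 20]  -> 2 point(s)
  x = 19: RHS = 4, y in [2, 21]  -> 2 point(s)
  x = 21: RHS = 18, y in [8, 15]  -> 2 point(s)
  x = 22: RHS = 4, y in [2, 21]  -> 2 point(s)
Affine points: 20. Add the point at infinity: total = 21.

#E(F_23) = 21


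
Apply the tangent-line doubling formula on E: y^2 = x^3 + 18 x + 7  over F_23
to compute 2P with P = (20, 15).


Doubling: s = (3 x1^2 + a) / (2 y1)
s = (3*20^2 + 18) / (2*15) mod 23 = 13
x3 = s^2 - 2 x1 mod 23 = 13^2 - 2*20 = 14
y3 = s (x1 - x3) - y1 mod 23 = 13 * (20 - 14) - 15 = 17

2P = (14, 17)


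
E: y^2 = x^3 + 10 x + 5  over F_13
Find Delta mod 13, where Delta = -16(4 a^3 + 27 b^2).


4 a^3 + 27 b^2 = 4*10^3 + 27*5^2 = 4000 + 675 = 4675
Delta = -16 * (4675) = -74800
Delta mod 13 = 2

Delta = 2 (mod 13)


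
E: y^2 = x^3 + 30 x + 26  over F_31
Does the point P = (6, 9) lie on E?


Check whether y^2 = x^3 + 30 x + 26 (mod 31) for (x, y) = (6, 9).
LHS: y^2 = 9^2 mod 31 = 19
RHS: x^3 + 30 x + 26 = 6^3 + 30*6 + 26 mod 31 = 19
LHS = RHS

Yes, on the curve


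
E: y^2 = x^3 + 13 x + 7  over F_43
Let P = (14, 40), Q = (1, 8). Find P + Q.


P != Q, so use the chord formula.
s = (y2 - y1) / (x2 - x1) = (11) / (30) mod 43 = 19
x3 = s^2 - x1 - x2 mod 43 = 19^2 - 14 - 1 = 2
y3 = s (x1 - x3) - y1 mod 43 = 19 * (14 - 2) - 40 = 16

P + Q = (2, 16)


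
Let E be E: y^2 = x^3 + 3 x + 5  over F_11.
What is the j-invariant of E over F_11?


Delta = -16(4 a^3 + 27 b^2) mod 11 = 1
-1728 * (4 a)^3 = -1728 * (4*3)^3 mod 11 = 10
j = 10 * 1^(-1) mod 11 = 10

j = 10 (mod 11)


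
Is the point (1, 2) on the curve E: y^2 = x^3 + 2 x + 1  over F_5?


Check whether y^2 = x^3 + 2 x + 1 (mod 5) for (x, y) = (1, 2).
LHS: y^2 = 2^2 mod 5 = 4
RHS: x^3 + 2 x + 1 = 1^3 + 2*1 + 1 mod 5 = 4
LHS = RHS

Yes, on the curve


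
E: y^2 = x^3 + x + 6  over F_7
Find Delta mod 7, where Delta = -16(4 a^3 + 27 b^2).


4 a^3 + 27 b^2 = 4*1^3 + 27*6^2 = 4 + 972 = 976
Delta = -16 * (976) = -15616
Delta mod 7 = 1

Delta = 1 (mod 7)


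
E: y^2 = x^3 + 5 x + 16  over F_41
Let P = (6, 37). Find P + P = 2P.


Doubling: s = (3 x1^2 + a) / (2 y1)
s = (3*6^2 + 5) / (2*37) mod 41 = 32
x3 = s^2 - 2 x1 mod 41 = 32^2 - 2*6 = 28
y3 = s (x1 - x3) - y1 mod 41 = 32 * (6 - 28) - 37 = 38

2P = (28, 38)


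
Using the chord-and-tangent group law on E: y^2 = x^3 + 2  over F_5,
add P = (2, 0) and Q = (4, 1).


P != Q, so use the chord formula.
s = (y2 - y1) / (x2 - x1) = (1) / (2) mod 5 = 3
x3 = s^2 - x1 - x2 mod 5 = 3^2 - 2 - 4 = 3
y3 = s (x1 - x3) - y1 mod 5 = 3 * (2 - 3) - 0 = 2

P + Q = (3, 2)


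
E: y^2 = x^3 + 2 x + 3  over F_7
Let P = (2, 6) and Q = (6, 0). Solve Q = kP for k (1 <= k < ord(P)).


Enumerate multiples of P until we hit Q = (6, 0):
  1P = (2, 6)
  2P = (3, 1)
  3P = (6, 0)
Match found at i = 3.

k = 3


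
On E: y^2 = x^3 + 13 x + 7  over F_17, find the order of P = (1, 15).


Compute successive multiples of P until we hit O:
  1P = (1, 15)
  2P = (14, 3)
  3P = (11, 6)
  4P = (7, 4)
  5P = (10, 10)
  6P = (4, 15)
  7P = (12, 2)
  8P = (12, 15)
  ... (continuing to 15P)
  15P = O

ord(P) = 15


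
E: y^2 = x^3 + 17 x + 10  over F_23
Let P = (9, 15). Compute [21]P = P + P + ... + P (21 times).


k = 21 = 10101_2 (binary, LSB first: 10101)
Double-and-add from P = (9, 15):
  bit 0 = 1: acc = O + (9, 15) = (9, 15)
  bit 1 = 0: acc unchanged = (9, 15)
  bit 2 = 1: acc = (9, 15) + (19, 4) = (13, 17)
  bit 3 = 0: acc unchanged = (13, 17)
  bit 4 = 1: acc = (13, 17) + (4, 2) = (19, 19)

21P = (19, 19)


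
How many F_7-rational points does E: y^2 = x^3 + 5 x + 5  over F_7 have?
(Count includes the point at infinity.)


For each x in F_7, count y with y^2 = x^3 + 5 x + 5 mod 7:
  x = 1: RHS = 4, y in [2, 5]  -> 2 point(s)
  x = 2: RHS = 2, y in [3, 4]  -> 2 point(s)
  x = 5: RHS = 1, y in [1, 6]  -> 2 point(s)
Affine points: 6. Add the point at infinity: total = 7.

#E(F_7) = 7


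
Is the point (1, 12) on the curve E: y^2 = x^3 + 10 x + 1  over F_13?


Check whether y^2 = x^3 + 10 x + 1 (mod 13) for (x, y) = (1, 12).
LHS: y^2 = 12^2 mod 13 = 1
RHS: x^3 + 10 x + 1 = 1^3 + 10*1 + 1 mod 13 = 12
LHS != RHS

No, not on the curve


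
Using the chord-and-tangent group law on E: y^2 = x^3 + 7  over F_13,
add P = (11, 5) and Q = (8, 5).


P != Q, so use the chord formula.
s = (y2 - y1) / (x2 - x1) = (0) / (10) mod 13 = 0
x3 = s^2 - x1 - x2 mod 13 = 0^2 - 11 - 8 = 7
y3 = s (x1 - x3) - y1 mod 13 = 0 * (11 - 7) - 5 = 8

P + Q = (7, 8)


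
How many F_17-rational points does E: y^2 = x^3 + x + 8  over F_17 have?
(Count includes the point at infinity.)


For each x in F_17, count y with y^2 = x^3 + 1 x + 8 mod 17:
  x = 0: RHS = 8, y in [5, 12]  -> 2 point(s)
  x = 2: RHS = 1, y in [1, 16]  -> 2 point(s)
  x = 3: RHS = 4, y in [2, 15]  -> 2 point(s)
  x = 4: RHS = 8, y in [5, 12]  -> 2 point(s)
  x = 5: RHS = 2, y in [6, 11]  -> 2 point(s)
  x = 6: RHS = 9, y in [3, 14]  -> 2 point(s)
  x = 7: RHS = 1, y in [1, 16]  -> 2 point(s)
  x = 8: RHS = 1, y in [1, 16]  -> 2 point(s)
  x = 9: RHS = 15, y in [7, 10]  -> 2 point(s)
  x = 10: RHS = 15, y in [7, 10]  -> 2 point(s)
  x = 13: RHS = 8, y in [5, 12]  -> 2 point(s)
  x = 15: RHS = 15, y in [7, 10]  -> 2 point(s)
Affine points: 24. Add the point at infinity: total = 25.

#E(F_17) = 25


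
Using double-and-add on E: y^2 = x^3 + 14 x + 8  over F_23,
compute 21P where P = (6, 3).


k = 21 = 10101_2 (binary, LSB first: 10101)
Double-and-add from P = (6, 3):
  bit 0 = 1: acc = O + (6, 3) = (6, 3)
  bit 1 = 0: acc unchanged = (6, 3)
  bit 2 = 1: acc = (6, 3) + (3, 10) = (22, 19)
  bit 3 = 0: acc unchanged = (22, 19)
  bit 4 = 1: acc = (22, 19) + (9, 9) = (16, 21)

21P = (16, 21)


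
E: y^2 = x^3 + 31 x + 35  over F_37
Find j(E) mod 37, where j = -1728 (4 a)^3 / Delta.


Delta = -16(4 a^3 + 27 b^2) mod 37 = 34
-1728 * (4 a)^3 = -1728 * (4*31)^3 mod 37 = 6
j = 6 * 34^(-1) mod 37 = 35

j = 35 (mod 37)


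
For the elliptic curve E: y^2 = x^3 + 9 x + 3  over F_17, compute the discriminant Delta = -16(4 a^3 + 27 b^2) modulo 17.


4 a^3 + 27 b^2 = 4*9^3 + 27*3^2 = 2916 + 243 = 3159
Delta = -16 * (3159) = -50544
Delta mod 17 = 14

Delta = 14 (mod 17)


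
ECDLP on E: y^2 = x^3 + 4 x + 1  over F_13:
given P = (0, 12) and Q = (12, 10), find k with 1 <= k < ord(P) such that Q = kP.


Enumerate multiples of P until we hit Q = (12, 10):
  1P = (0, 12)
  2P = (4, 9)
  3P = (12, 10)
Match found at i = 3.

k = 3


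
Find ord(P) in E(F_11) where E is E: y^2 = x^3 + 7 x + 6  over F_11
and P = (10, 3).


Compute successive multiples of P until we hit O:
  1P = (10, 3)
  2P = (6, 0)
  3P = (10, 8)
  4P = O

ord(P) = 4


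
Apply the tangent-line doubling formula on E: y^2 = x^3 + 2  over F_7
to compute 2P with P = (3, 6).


Doubling: s = (3 x1^2 + a) / (2 y1)
s = (3*3^2 + 0) / (2*6) mod 7 = 4
x3 = s^2 - 2 x1 mod 7 = 4^2 - 2*3 = 3
y3 = s (x1 - x3) - y1 mod 7 = 4 * (3 - 3) - 6 = 1

2P = (3, 1)


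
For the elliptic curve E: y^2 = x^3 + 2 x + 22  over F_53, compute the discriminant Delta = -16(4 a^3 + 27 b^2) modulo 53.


4 a^3 + 27 b^2 = 4*2^3 + 27*22^2 = 32 + 13068 = 13100
Delta = -16 * (13100) = -209600
Delta mod 53 = 15

Delta = 15 (mod 53)


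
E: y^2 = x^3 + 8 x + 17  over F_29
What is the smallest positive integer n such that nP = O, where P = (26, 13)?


Compute successive multiples of P until we hit O:
  1P = (26, 13)
  2P = (10, 13)
  3P = (22, 16)
  4P = (16, 23)
  5P = (17, 7)
  6P = (9, 8)
  7P = (27, 14)
  8P = (6, 7)
  ... (continuing to 21P)
  21P = O

ord(P) = 21


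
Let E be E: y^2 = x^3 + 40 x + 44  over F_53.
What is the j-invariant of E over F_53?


Delta = -16(4 a^3 + 27 b^2) mod 53 = 40
-1728 * (4 a)^3 = -1728 * (4*40)^3 mod 53 = 21
j = 21 * 40^(-1) mod 53 = 31

j = 31 (mod 53)


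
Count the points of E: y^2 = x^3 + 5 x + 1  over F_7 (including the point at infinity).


For each x in F_7, count y with y^2 = x^3 + 5 x + 1 mod 7:
  x = 0: RHS = 1, y in [1, 6]  -> 2 point(s)
  x = 1: RHS = 0, y in [0]  -> 1 point(s)
  x = 3: RHS = 1, y in [1, 6]  -> 2 point(s)
  x = 4: RHS = 1, y in [1, 6]  -> 2 point(s)
  x = 5: RHS = 4, y in [2, 5]  -> 2 point(s)
  x = 6: RHS = 2, y in [3, 4]  -> 2 point(s)
Affine points: 11. Add the point at infinity: total = 12.

#E(F_7) = 12


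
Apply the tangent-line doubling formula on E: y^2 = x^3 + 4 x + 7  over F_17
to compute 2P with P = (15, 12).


Doubling: s = (3 x1^2 + a) / (2 y1)
s = (3*15^2 + 4) / (2*12) mod 17 = 12
x3 = s^2 - 2 x1 mod 17 = 12^2 - 2*15 = 12
y3 = s (x1 - x3) - y1 mod 17 = 12 * (15 - 12) - 12 = 7

2P = (12, 7)


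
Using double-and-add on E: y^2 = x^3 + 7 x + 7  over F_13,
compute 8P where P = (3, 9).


k = 8 = 1000_2 (binary, LSB first: 0001)
Double-and-add from P = (3, 9):
  bit 0 = 0: acc unchanged = O
  bit 1 = 0: acc unchanged = O
  bit 2 = 0: acc unchanged = O
  bit 3 = 1: acc = O + (2, 9) = (2, 9)

8P = (2, 9)


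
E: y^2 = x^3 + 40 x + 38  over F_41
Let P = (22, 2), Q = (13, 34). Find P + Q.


P != Q, so use the chord formula.
s = (y2 - y1) / (x2 - x1) = (32) / (32) mod 41 = 1
x3 = s^2 - x1 - x2 mod 41 = 1^2 - 22 - 13 = 7
y3 = s (x1 - x3) - y1 mod 41 = 1 * (22 - 7) - 2 = 13

P + Q = (7, 13)


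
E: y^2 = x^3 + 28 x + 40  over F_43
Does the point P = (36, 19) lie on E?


Check whether y^2 = x^3 + 28 x + 40 (mod 43) for (x, y) = (36, 19).
LHS: y^2 = 19^2 mod 43 = 17
RHS: x^3 + 28 x + 40 = 36^3 + 28*36 + 40 mod 43 = 17
LHS = RHS

Yes, on the curve


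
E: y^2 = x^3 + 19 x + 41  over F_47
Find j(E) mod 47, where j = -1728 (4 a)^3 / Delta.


Delta = -16(4 a^3 + 27 b^2) mod 47 = 9
-1728 * (4 a)^3 = -1728 * (4*19)^3 mod 47 = 3
j = 3 * 9^(-1) mod 47 = 16

j = 16 (mod 47)


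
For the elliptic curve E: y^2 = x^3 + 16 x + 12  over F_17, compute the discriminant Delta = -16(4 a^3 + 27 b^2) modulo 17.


4 a^3 + 27 b^2 = 4*16^3 + 27*12^2 = 16384 + 3888 = 20272
Delta = -16 * (20272) = -324352
Delta mod 17 = 8

Delta = 8 (mod 17)


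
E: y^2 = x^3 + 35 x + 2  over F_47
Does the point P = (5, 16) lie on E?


Check whether y^2 = x^3 + 35 x + 2 (mod 47) for (x, y) = (5, 16).
LHS: y^2 = 16^2 mod 47 = 21
RHS: x^3 + 35 x + 2 = 5^3 + 35*5 + 2 mod 47 = 20
LHS != RHS

No, not on the curve


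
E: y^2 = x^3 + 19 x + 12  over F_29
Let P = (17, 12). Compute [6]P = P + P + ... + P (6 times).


k = 6 = 110_2 (binary, LSB first: 011)
Double-and-add from P = (17, 12):
  bit 0 = 0: acc unchanged = O
  bit 1 = 1: acc = O + (18, 26) = (18, 26)
  bit 2 = 1: acc = (18, 26) + (9, 10) = (27, 16)

6P = (27, 16)


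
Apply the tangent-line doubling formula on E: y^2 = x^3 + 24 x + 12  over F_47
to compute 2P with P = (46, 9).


Doubling: s = (3 x1^2 + a) / (2 y1)
s = (3*46^2 + 24) / (2*9) mod 47 = 25
x3 = s^2 - 2 x1 mod 47 = 25^2 - 2*46 = 16
y3 = s (x1 - x3) - y1 mod 47 = 25 * (46 - 16) - 9 = 36

2P = (16, 36)


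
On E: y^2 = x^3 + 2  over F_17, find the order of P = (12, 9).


Compute successive multiples of P until we hit O:
  1P = (12, 9)
  2P = (8, 2)
  3P = (16, 1)
  4P = (10, 4)
  5P = (14, 3)
  6P = (0, 6)
  7P = (4, 10)
  8P = (5, 5)
  ... (continuing to 18P)
  18P = O

ord(P) = 18


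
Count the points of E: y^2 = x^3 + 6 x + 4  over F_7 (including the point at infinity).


For each x in F_7, count y with y^2 = x^3 + 6 x + 4 mod 7:
  x = 0: RHS = 4, y in [2, 5]  -> 2 point(s)
  x = 1: RHS = 4, y in [2, 5]  -> 2 point(s)
  x = 3: RHS = 0, y in [0]  -> 1 point(s)
  x = 4: RHS = 1, y in [1, 6]  -> 2 point(s)
  x = 6: RHS = 4, y in [2, 5]  -> 2 point(s)
Affine points: 9. Add the point at infinity: total = 10.

#E(F_7) = 10


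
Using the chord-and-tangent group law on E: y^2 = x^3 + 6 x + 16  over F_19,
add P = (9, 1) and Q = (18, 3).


P != Q, so use the chord formula.
s = (y2 - y1) / (x2 - x1) = (2) / (9) mod 19 = 15
x3 = s^2 - x1 - x2 mod 19 = 15^2 - 9 - 18 = 8
y3 = s (x1 - x3) - y1 mod 19 = 15 * (9 - 8) - 1 = 14

P + Q = (8, 14)


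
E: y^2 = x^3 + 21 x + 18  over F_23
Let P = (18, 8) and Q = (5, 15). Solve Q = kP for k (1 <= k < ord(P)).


Enumerate multiples of P until we hit Q = (5, 15):
  1P = (18, 8)
  2P = (0, 8)
  3P = (5, 15)
Match found at i = 3.

k = 3


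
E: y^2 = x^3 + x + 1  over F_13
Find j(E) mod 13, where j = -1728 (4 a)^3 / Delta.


Delta = -16(4 a^3 + 27 b^2) mod 13 = 11
-1728 * (4 a)^3 = -1728 * (4*1)^3 mod 13 = 12
j = 12 * 11^(-1) mod 13 = 7

j = 7 (mod 13)


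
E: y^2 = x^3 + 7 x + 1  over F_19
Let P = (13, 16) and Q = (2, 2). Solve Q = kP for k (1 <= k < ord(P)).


Enumerate multiples of P until we hit Q = (2, 2):
  1P = (13, 16)
  2P = (2, 17)
  3P = (15, 17)
  4P = (15, 2)
  5P = (2, 2)
Match found at i = 5.

k = 5


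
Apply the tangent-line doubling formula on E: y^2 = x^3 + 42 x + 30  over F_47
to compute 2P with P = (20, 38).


Doubling: s = (3 x1^2 + a) / (2 y1)
s = (3*20^2 + 42) / (2*38) mod 47 = 25
x3 = s^2 - 2 x1 mod 47 = 25^2 - 2*20 = 21
y3 = s (x1 - x3) - y1 mod 47 = 25 * (20 - 21) - 38 = 31

2P = (21, 31)


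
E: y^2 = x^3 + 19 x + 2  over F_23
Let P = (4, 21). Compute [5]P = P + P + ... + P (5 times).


k = 5 = 101_2 (binary, LSB first: 101)
Double-and-add from P = (4, 21):
  bit 0 = 1: acc = O + (4, 21) = (4, 21)
  bit 1 = 0: acc unchanged = (4, 21)
  bit 2 = 1: acc = (4, 21) + (12, 16) = (2, 18)

5P = (2, 18)


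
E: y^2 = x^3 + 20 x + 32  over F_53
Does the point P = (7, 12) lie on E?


Check whether y^2 = x^3 + 20 x + 32 (mod 53) for (x, y) = (7, 12).
LHS: y^2 = 12^2 mod 53 = 38
RHS: x^3 + 20 x + 32 = 7^3 + 20*7 + 32 mod 53 = 38
LHS = RHS

Yes, on the curve


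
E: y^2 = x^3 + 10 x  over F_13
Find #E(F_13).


For each x in F_13, count y with y^2 = x^3 + 10 x + 0 mod 13:
  x = 0: RHS = 0, y in [0]  -> 1 point(s)
  x = 4: RHS = 0, y in [0]  -> 1 point(s)
  x = 6: RHS = 3, y in [4, 9]  -> 2 point(s)
  x = 7: RHS = 10, y in [6, 7]  -> 2 point(s)
  x = 9: RHS = 0, y in [0]  -> 1 point(s)
Affine points: 7. Add the point at infinity: total = 8.

#E(F_13) = 8


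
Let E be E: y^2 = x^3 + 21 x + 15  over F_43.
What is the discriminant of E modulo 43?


4 a^3 + 27 b^2 = 4*21^3 + 27*15^2 = 37044 + 6075 = 43119
Delta = -16 * (43119) = -689904
Delta mod 43 = 31

Delta = 31 (mod 43)


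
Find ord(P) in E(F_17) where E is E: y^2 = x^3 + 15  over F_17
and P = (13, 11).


Compute successive multiples of P until we hit O:
  1P = (13, 11)
  2P = (7, 16)
  3P = (1, 13)
  4P = (12, 3)
  5P = (5, 2)
  6P = (0, 10)
  7P = (3, 12)
  8P = (9, 9)
  ... (continuing to 18P)
  18P = O

ord(P) = 18


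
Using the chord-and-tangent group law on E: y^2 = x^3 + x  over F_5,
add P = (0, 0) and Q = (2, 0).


P != Q, so use the chord formula.
s = (y2 - y1) / (x2 - x1) = (0) / (2) mod 5 = 0
x3 = s^2 - x1 - x2 mod 5 = 0^2 - 0 - 2 = 3
y3 = s (x1 - x3) - y1 mod 5 = 0 * (0 - 3) - 0 = 0

P + Q = (3, 0)


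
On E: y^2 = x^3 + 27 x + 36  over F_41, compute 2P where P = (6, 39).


k = 2 = 10_2 (binary, LSB first: 01)
Double-and-add from P = (6, 39):
  bit 0 = 0: acc unchanged = O
  bit 1 = 1: acc = O + (38, 16) = (38, 16)

2P = (38, 16)


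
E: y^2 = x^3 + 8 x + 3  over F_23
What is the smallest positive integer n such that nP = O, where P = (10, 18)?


Compute successive multiples of P until we hit O:
  1P = (10, 18)
  2P = (16, 15)
  3P = (3, 13)
  4P = (3, 10)
  5P = (16, 8)
  6P = (10, 5)
  7P = O

ord(P) = 7


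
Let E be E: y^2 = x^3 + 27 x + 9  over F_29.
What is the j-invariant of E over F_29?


Delta = -16(4 a^3 + 27 b^2) mod 29 = 1
-1728 * (4 a)^3 = -1728 * (4*27)^3 mod 29 = 4
j = 4 * 1^(-1) mod 29 = 4

j = 4 (mod 29)


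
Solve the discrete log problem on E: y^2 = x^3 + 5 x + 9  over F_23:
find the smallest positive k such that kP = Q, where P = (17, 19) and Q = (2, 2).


Enumerate multiples of P until we hit Q = (2, 2):
  1P = (17, 19)
  2P = (2, 2)
Match found at i = 2.

k = 2


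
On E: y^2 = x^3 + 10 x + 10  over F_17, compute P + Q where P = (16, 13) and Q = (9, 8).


P != Q, so use the chord formula.
s = (y2 - y1) / (x2 - x1) = (12) / (10) mod 17 = 8
x3 = s^2 - x1 - x2 mod 17 = 8^2 - 16 - 9 = 5
y3 = s (x1 - x3) - y1 mod 17 = 8 * (16 - 5) - 13 = 7

P + Q = (5, 7)


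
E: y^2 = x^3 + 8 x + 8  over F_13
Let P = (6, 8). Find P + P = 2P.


Doubling: s = (3 x1^2 + a) / (2 y1)
s = (3*6^2 + 8) / (2*8) mod 13 = 4
x3 = s^2 - 2 x1 mod 13 = 4^2 - 2*6 = 4
y3 = s (x1 - x3) - y1 mod 13 = 4 * (6 - 4) - 8 = 0

2P = (4, 0)


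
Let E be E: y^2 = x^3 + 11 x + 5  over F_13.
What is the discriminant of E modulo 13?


4 a^3 + 27 b^2 = 4*11^3 + 27*5^2 = 5324 + 675 = 5999
Delta = -16 * (5999) = -95984
Delta mod 13 = 8

Delta = 8 (mod 13)


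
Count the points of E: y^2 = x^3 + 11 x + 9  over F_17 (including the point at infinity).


For each x in F_17, count y with y^2 = x^3 + 11 x + 9 mod 17:
  x = 0: RHS = 9, y in [3, 14]  -> 2 point(s)
  x = 1: RHS = 4, y in [2, 15]  -> 2 point(s)
  x = 3: RHS = 1, y in [1, 16]  -> 2 point(s)
  x = 4: RHS = 15, y in [7, 10]  -> 2 point(s)
  x = 5: RHS = 2, y in [6, 11]  -> 2 point(s)
  x = 6: RHS = 2, y in [6, 11]  -> 2 point(s)
  x = 7: RHS = 4, y in [2, 15]  -> 2 point(s)
  x = 9: RHS = 4, y in [2, 15]  -> 2 point(s)
  x = 11: RHS = 16, y in [4, 13]  -> 2 point(s)
  x = 12: RHS = 16, y in [4, 13]  -> 2 point(s)
  x = 14: RHS = 0, y in [0]  -> 1 point(s)
  x = 15: RHS = 13, y in [8, 9]  -> 2 point(s)
Affine points: 23. Add the point at infinity: total = 24.

#E(F_17) = 24


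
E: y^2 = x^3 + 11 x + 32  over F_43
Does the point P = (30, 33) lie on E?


Check whether y^2 = x^3 + 11 x + 32 (mod 43) for (x, y) = (30, 33).
LHS: y^2 = 33^2 mod 43 = 14
RHS: x^3 + 11 x + 32 = 30^3 + 11*30 + 32 mod 43 = 14
LHS = RHS

Yes, on the curve


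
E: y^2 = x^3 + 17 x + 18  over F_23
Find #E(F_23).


For each x in F_23, count y with y^2 = x^3 + 17 x + 18 mod 23:
  x = 0: RHS = 18, y in [8, 15]  -> 2 point(s)
  x = 1: RHS = 13, y in [6, 17]  -> 2 point(s)
  x = 3: RHS = 4, y in [2, 21]  -> 2 point(s)
  x = 4: RHS = 12, y in [9, 14]  -> 2 point(s)
  x = 9: RHS = 3, y in [7, 16]  -> 2 point(s)
  x = 11: RHS = 18, y in [8, 15]  -> 2 point(s)
  x = 12: RHS = 18, y in [8, 15]  -> 2 point(s)
  x = 16: RHS = 16, y in [4, 19]  -> 2 point(s)
  x = 19: RHS = 1, y in [1, 22]  -> 2 point(s)
  x = 20: RHS = 9, y in [3, 20]  -> 2 point(s)
  x = 22: RHS = 0, y in [0]  -> 1 point(s)
Affine points: 21. Add the point at infinity: total = 22.

#E(F_23) = 22


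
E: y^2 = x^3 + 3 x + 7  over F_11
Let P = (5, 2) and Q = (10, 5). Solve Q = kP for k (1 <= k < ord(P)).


Enumerate multiples of P until we hit Q = (10, 5):
  1P = (5, 2)
  2P = (10, 5)
Match found at i = 2.

k = 2


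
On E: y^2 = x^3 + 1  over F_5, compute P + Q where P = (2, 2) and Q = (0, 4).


P != Q, so use the chord formula.
s = (y2 - y1) / (x2 - x1) = (2) / (3) mod 5 = 4
x3 = s^2 - x1 - x2 mod 5 = 4^2 - 2 - 0 = 4
y3 = s (x1 - x3) - y1 mod 5 = 4 * (2 - 4) - 2 = 0

P + Q = (4, 0)


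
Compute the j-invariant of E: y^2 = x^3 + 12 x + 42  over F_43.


Delta = -16(4 a^3 + 27 b^2) mod 43 = 2
-1728 * (4 a)^3 = -1728 * (4*12)^3 mod 43 = 32
j = 32 * 2^(-1) mod 43 = 16

j = 16 (mod 43)


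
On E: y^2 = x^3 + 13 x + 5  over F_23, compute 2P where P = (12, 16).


k = 2 = 10_2 (binary, LSB first: 01)
Double-and-add from P = (12, 16):
  bit 0 = 0: acc unchanged = O
  bit 1 = 1: acc = O + (12, 7) = (12, 7)

2P = (12, 7)


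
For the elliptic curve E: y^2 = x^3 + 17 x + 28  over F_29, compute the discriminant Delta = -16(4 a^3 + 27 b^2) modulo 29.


4 a^3 + 27 b^2 = 4*17^3 + 27*28^2 = 19652 + 21168 = 40820
Delta = -16 * (40820) = -653120
Delta mod 29 = 18

Delta = 18 (mod 29)


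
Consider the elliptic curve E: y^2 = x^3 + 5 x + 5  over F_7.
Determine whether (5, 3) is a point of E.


Check whether y^2 = x^3 + 5 x + 5 (mod 7) for (x, y) = (5, 3).
LHS: y^2 = 3^2 mod 7 = 2
RHS: x^3 + 5 x + 5 = 5^3 + 5*5 + 5 mod 7 = 1
LHS != RHS

No, not on the curve


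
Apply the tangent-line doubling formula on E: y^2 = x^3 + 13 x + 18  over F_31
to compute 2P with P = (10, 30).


Doubling: s = (3 x1^2 + a) / (2 y1)
s = (3*10^2 + 13) / (2*30) mod 31 = 14
x3 = s^2 - 2 x1 mod 31 = 14^2 - 2*10 = 21
y3 = s (x1 - x3) - y1 mod 31 = 14 * (10 - 21) - 30 = 2

2P = (21, 2)


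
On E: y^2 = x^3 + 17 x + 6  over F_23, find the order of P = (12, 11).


Compute successive multiples of P until we hit O:
  1P = (12, 11)
  2P = (5, 20)
  3P = (10, 16)
  4P = (13, 3)
  5P = (16, 21)
  6P = (7, 13)
  7P = (6, 5)
  8P = (6, 18)
  ... (continuing to 15P)
  15P = O

ord(P) = 15


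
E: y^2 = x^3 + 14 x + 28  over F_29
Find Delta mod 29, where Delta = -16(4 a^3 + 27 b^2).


4 a^3 + 27 b^2 = 4*14^3 + 27*28^2 = 10976 + 21168 = 32144
Delta = -16 * (32144) = -514304
Delta mod 29 = 11

Delta = 11 (mod 29)


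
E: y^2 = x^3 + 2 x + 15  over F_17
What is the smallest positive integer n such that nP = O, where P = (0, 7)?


Compute successive multiples of P until we hit O:
  1P = (0, 7)
  2P = (8, 4)
  3P = (11, 12)
  4P = (10, 7)
  5P = (7, 10)
  6P = (14, 4)
  7P = (4, 6)
  8P = (12, 13)
  ... (continuing to 19P)
  19P = O

ord(P) = 19


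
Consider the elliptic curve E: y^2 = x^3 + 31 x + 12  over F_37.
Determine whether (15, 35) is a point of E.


Check whether y^2 = x^3 + 31 x + 12 (mod 37) for (x, y) = (15, 35).
LHS: y^2 = 35^2 mod 37 = 4
RHS: x^3 + 31 x + 12 = 15^3 + 31*15 + 12 mod 37 = 4
LHS = RHS

Yes, on the curve


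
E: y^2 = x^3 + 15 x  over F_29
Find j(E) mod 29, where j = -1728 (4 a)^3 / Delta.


Delta = -16(4 a^3 + 27 b^2) mod 29 = 21
-1728 * (4 a)^3 = -1728 * (4*15)^3 mod 29 = 9
j = 9 * 21^(-1) mod 29 = 17

j = 17 (mod 29)


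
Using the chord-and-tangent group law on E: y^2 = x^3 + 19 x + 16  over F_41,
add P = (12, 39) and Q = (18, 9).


P != Q, so use the chord formula.
s = (y2 - y1) / (x2 - x1) = (11) / (6) mod 41 = 36
x3 = s^2 - x1 - x2 mod 41 = 36^2 - 12 - 18 = 36
y3 = s (x1 - x3) - y1 mod 41 = 36 * (12 - 36) - 39 = 40

P + Q = (36, 40)


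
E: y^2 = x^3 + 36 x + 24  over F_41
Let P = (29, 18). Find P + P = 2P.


Doubling: s = (3 x1^2 + a) / (2 y1)
s = (3*29^2 + 36) / (2*18) mod 41 = 13
x3 = s^2 - 2 x1 mod 41 = 13^2 - 2*29 = 29
y3 = s (x1 - x3) - y1 mod 41 = 13 * (29 - 29) - 18 = 23

2P = (29, 23)


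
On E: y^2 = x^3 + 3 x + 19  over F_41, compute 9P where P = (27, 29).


k = 9 = 1001_2 (binary, LSB first: 1001)
Double-and-add from P = (27, 29):
  bit 0 = 1: acc = O + (27, 29) = (27, 29)
  bit 1 = 0: acc unchanged = (27, 29)
  bit 2 = 0: acc unchanged = (27, 29)
  bit 3 = 1: acc = (27, 29) + (13, 0) = (26, 17)

9P = (26, 17)


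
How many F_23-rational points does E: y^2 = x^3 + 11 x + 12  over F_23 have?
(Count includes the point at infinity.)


For each x in F_23, count y with y^2 = x^3 + 11 x + 12 mod 23:
  x = 0: RHS = 12, y in [9, 14]  -> 2 point(s)
  x = 1: RHS = 1, y in [1, 22]  -> 2 point(s)
  x = 3: RHS = 3, y in [7, 16]  -> 2 point(s)
  x = 5: RHS = 8, y in [10, 13]  -> 2 point(s)
  x = 6: RHS = 18, y in [8, 15]  -> 2 point(s)
  x = 7: RHS = 18, y in [8, 15]  -> 2 point(s)
  x = 9: RHS = 12, y in [9, 14]  -> 2 point(s)
  x = 10: RHS = 18, y in [8, 15]  -> 2 point(s)
  x = 12: RHS = 9, y in [3, 20]  -> 2 point(s)
  x = 13: RHS = 6, y in [11, 12]  -> 2 point(s)
  x = 14: RHS = 12, y in [9, 14]  -> 2 point(s)
  x = 16: RHS = 6, y in [11, 12]  -> 2 point(s)
  x = 17: RHS = 6, y in [11, 12]  -> 2 point(s)
  x = 18: RHS = 16, y in [4, 19]  -> 2 point(s)
  x = 22: RHS = 0, y in [0]  -> 1 point(s)
Affine points: 29. Add the point at infinity: total = 30.

#E(F_23) = 30


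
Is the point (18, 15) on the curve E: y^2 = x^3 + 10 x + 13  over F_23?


Check whether y^2 = x^3 + 10 x + 13 (mod 23) for (x, y) = (18, 15).
LHS: y^2 = 15^2 mod 23 = 18
RHS: x^3 + 10 x + 13 = 18^3 + 10*18 + 13 mod 23 = 22
LHS != RHS

No, not on the curve


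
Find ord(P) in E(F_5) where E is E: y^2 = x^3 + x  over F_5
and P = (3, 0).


Compute successive multiples of P until we hit O:
  1P = (3, 0)
  2P = O

ord(P) = 2


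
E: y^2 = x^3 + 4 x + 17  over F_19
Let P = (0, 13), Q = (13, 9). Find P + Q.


P != Q, so use the chord formula.
s = (y2 - y1) / (x2 - x1) = (15) / (13) mod 19 = 7
x3 = s^2 - x1 - x2 mod 19 = 7^2 - 0 - 13 = 17
y3 = s (x1 - x3) - y1 mod 19 = 7 * (0 - 17) - 13 = 1

P + Q = (17, 1)


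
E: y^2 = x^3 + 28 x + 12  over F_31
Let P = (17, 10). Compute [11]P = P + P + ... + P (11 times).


k = 11 = 1011_2 (binary, LSB first: 1101)
Double-and-add from P = (17, 10):
  bit 0 = 1: acc = O + (17, 10) = (17, 10)
  bit 1 = 1: acc = (17, 10) + (2, 18) = (20, 4)
  bit 2 = 0: acc unchanged = (20, 4)
  bit 3 = 1: acc = (20, 4) + (13, 0) = (23, 12)

11P = (23, 12)


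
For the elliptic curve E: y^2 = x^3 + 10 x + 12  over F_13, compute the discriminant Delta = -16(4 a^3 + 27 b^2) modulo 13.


4 a^3 + 27 b^2 = 4*10^3 + 27*12^2 = 4000 + 3888 = 7888
Delta = -16 * (7888) = -126208
Delta mod 13 = 9

Delta = 9 (mod 13)


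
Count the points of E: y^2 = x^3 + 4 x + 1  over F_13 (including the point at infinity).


For each x in F_13, count y with y^2 = x^3 + 4 x + 1 mod 13:
  x = 0: RHS = 1, y in [1, 12]  -> 2 point(s)
  x = 2: RHS = 4, y in [2, 11]  -> 2 point(s)
  x = 3: RHS = 1, y in [1, 12]  -> 2 point(s)
  x = 4: RHS = 3, y in [4, 9]  -> 2 point(s)
  x = 5: RHS = 3, y in [4, 9]  -> 2 point(s)
  x = 8: RHS = 12, y in [5, 8]  -> 2 point(s)
  x = 9: RHS = 12, y in [5, 8]  -> 2 point(s)
  x = 10: RHS = 1, y in [1, 12]  -> 2 point(s)
  x = 12: RHS = 9, y in [3, 10]  -> 2 point(s)
Affine points: 18. Add the point at infinity: total = 19.

#E(F_13) = 19


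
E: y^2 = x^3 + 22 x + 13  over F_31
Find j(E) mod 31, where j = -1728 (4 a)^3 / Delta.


Delta = -16(4 a^3 + 27 b^2) mod 31 = 29
-1728 * (4 a)^3 = -1728 * (4*22)^3 mod 31 = 23
j = 23 * 29^(-1) mod 31 = 4

j = 4 (mod 31)


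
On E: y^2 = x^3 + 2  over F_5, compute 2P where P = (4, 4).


Doubling: s = (3 x1^2 + a) / (2 y1)
s = (3*4^2 + 0) / (2*4) mod 5 = 1
x3 = s^2 - 2 x1 mod 5 = 1^2 - 2*4 = 3
y3 = s (x1 - x3) - y1 mod 5 = 1 * (4 - 3) - 4 = 2

2P = (3, 2)


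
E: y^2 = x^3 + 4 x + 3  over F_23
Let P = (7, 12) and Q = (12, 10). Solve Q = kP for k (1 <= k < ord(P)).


Enumerate multiples of P until we hit Q = (12, 10):
  1P = (7, 12)
  2P = (17, 19)
  3P = (8, 8)
  4P = (1, 10)
  5P = (10, 10)
  6P = (9, 20)
  7P = (0, 16)
  8P = (6, 17)
  9P = (12, 13)
  10P = (16, 0)
  11P = (12, 10)
Match found at i = 11.

k = 11


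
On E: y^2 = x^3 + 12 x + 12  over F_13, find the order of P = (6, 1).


Compute successive multiples of P until we hit O:
  1P = (6, 1)
  2P = (0, 8)
  3P = (8, 10)
  4P = (3, 6)
  5P = (1, 8)
  6P = (9, 11)
  7P = (12, 5)
  8P = (7, 7)
  ... (continuing to 19P)
  19P = O

ord(P) = 19


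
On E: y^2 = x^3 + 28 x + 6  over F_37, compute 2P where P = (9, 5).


Doubling: s = (3 x1^2 + a) / (2 y1)
s = (3*9^2 + 28) / (2*5) mod 37 = 16
x3 = s^2 - 2 x1 mod 37 = 16^2 - 2*9 = 16
y3 = s (x1 - x3) - y1 mod 37 = 16 * (9 - 16) - 5 = 31

2P = (16, 31)


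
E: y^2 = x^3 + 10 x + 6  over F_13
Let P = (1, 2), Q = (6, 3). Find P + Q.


P != Q, so use the chord formula.
s = (y2 - y1) / (x2 - x1) = (1) / (5) mod 13 = 8
x3 = s^2 - x1 - x2 mod 13 = 8^2 - 1 - 6 = 5
y3 = s (x1 - x3) - y1 mod 13 = 8 * (1 - 5) - 2 = 5

P + Q = (5, 5)


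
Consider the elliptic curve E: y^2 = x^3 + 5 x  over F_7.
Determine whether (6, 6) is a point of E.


Check whether y^2 = x^3 + 5 x + 0 (mod 7) for (x, y) = (6, 6).
LHS: y^2 = 6^2 mod 7 = 1
RHS: x^3 + 5 x + 0 = 6^3 + 5*6 + 0 mod 7 = 1
LHS = RHS

Yes, on the curve


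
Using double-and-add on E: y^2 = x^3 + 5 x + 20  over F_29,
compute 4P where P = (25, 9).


k = 4 = 100_2 (binary, LSB first: 001)
Double-and-add from P = (25, 9):
  bit 0 = 0: acc unchanged = O
  bit 1 = 0: acc unchanged = O
  bit 2 = 1: acc = O + (26, 23) = (26, 23)

4P = (26, 23)


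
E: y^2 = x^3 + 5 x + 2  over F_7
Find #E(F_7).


For each x in F_7, count y with y^2 = x^3 + 5 x + 2 mod 7:
  x = 0: RHS = 2, y in [3, 4]  -> 2 point(s)
  x = 1: RHS = 1, y in [1, 6]  -> 2 point(s)
  x = 3: RHS = 2, y in [3, 4]  -> 2 point(s)
  x = 4: RHS = 2, y in [3, 4]  -> 2 point(s)
Affine points: 8. Add the point at infinity: total = 9.

#E(F_7) = 9


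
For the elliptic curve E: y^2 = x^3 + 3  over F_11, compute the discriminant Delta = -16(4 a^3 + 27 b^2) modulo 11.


4 a^3 + 27 b^2 = 4*0^3 + 27*3^2 = 0 + 243 = 243
Delta = -16 * (243) = -3888
Delta mod 11 = 6

Delta = 6 (mod 11)


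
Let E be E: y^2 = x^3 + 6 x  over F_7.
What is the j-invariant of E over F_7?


Delta = -16(4 a^3 + 27 b^2) mod 7 = 1
-1728 * (4 a)^3 = -1728 * (4*6)^3 mod 7 = 6
j = 6 * 1^(-1) mod 7 = 6

j = 6 (mod 7)


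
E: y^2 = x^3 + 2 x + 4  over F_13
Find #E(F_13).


For each x in F_13, count y with y^2 = x^3 + 2 x + 4 mod 13:
  x = 0: RHS = 4, y in [2, 11]  -> 2 point(s)
  x = 2: RHS = 3, y in [4, 9]  -> 2 point(s)
  x = 5: RHS = 9, y in [3, 10]  -> 2 point(s)
  x = 7: RHS = 10, y in [6, 7]  -> 2 point(s)
  x = 8: RHS = 12, y in [5, 8]  -> 2 point(s)
  x = 9: RHS = 10, y in [6, 7]  -> 2 point(s)
  x = 10: RHS = 10, y in [6, 7]  -> 2 point(s)
  x = 12: RHS = 1, y in [1, 12]  -> 2 point(s)
Affine points: 16. Add the point at infinity: total = 17.

#E(F_13) = 17


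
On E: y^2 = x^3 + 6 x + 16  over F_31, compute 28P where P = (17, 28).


k = 28 = 11100_2 (binary, LSB first: 00111)
Double-and-add from P = (17, 28):
  bit 0 = 0: acc unchanged = O
  bit 1 = 0: acc unchanged = O
  bit 2 = 1: acc = O + (6, 19) = (6, 19)
  bit 3 = 1: acc = (6, 19) + (28, 8) = (5, 27)
  bit 4 = 1: acc = (5, 27) + (22, 16) = (13, 11)

28P = (13, 11)


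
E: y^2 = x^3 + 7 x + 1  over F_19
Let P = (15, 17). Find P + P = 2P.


Doubling: s = (3 x1^2 + a) / (2 y1)
s = (3*15^2 + 7) / (2*17) mod 19 = 10
x3 = s^2 - 2 x1 mod 19 = 10^2 - 2*15 = 13
y3 = s (x1 - x3) - y1 mod 19 = 10 * (15 - 13) - 17 = 3

2P = (13, 3)


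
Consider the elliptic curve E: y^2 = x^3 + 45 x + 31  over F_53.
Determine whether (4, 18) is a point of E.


Check whether y^2 = x^3 + 45 x + 31 (mod 53) for (x, y) = (4, 18).
LHS: y^2 = 18^2 mod 53 = 6
RHS: x^3 + 45 x + 31 = 4^3 + 45*4 + 31 mod 53 = 10
LHS != RHS

No, not on the curve


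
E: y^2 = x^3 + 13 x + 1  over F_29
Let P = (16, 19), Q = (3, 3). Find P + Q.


P != Q, so use the chord formula.
s = (y2 - y1) / (x2 - x1) = (13) / (16) mod 29 = 28
x3 = s^2 - x1 - x2 mod 29 = 28^2 - 16 - 3 = 11
y3 = s (x1 - x3) - y1 mod 29 = 28 * (16 - 11) - 19 = 5

P + Q = (11, 5)


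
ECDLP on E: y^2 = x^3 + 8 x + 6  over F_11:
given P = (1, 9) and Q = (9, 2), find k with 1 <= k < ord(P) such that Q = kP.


Enumerate multiples of P until we hit Q = (9, 2):
  1P = (1, 9)
  2P = (9, 2)
Match found at i = 2.

k = 2


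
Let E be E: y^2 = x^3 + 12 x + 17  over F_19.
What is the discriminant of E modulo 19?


4 a^3 + 27 b^2 = 4*12^3 + 27*17^2 = 6912 + 7803 = 14715
Delta = -16 * (14715) = -235440
Delta mod 19 = 8

Delta = 8 (mod 19)
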